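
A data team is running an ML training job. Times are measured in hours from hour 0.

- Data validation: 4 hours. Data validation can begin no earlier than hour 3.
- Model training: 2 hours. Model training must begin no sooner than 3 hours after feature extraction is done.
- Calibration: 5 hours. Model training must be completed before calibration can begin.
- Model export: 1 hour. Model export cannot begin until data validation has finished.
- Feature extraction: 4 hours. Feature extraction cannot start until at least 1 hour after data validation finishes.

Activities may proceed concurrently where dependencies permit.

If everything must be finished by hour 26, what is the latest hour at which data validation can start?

Nothing follows calibration; the deadline of hour 26 is its only limit. It must start by 26 − 5 = hour 21.
Since calibration (must start by hour 21) depends on it, model training must finish by hour 21. Backing off its 2-hour duration gives a latest start of hour 19.
Feature extraction has to be done before model training (must start by hour 19, minus 3-hour gap → hour 16). That means finishing by hour 16, i.e. starting by 16 − 4 = hour 12.
Model export must finish by hour 26; it takes 1 hour, so it must start by 26 − 1 = hour 25.
For data validation: feature extraction (must start by hour 12, minus 1-hour gap → hour 11); model export (must start by hour 25). The most restrictive is hour 11; with a 4-hour duration, data validation must start by hour 7.

7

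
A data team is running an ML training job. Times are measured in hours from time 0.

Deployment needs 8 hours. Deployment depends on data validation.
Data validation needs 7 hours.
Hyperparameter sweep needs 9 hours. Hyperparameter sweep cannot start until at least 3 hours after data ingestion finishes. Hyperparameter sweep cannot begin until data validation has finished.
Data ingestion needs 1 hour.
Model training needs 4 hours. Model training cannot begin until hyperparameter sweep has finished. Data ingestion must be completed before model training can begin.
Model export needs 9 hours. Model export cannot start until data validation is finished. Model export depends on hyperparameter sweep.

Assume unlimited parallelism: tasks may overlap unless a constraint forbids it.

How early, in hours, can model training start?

Nothing blocks data validation, so it runs from hour 0 to hour 7.
Nothing blocks data ingestion, so it runs from hour 0 to hour 1.
Hyperparameter sweep needs all of data ingestion (finishes hour 1, plus 3-hour gap → hour 4); data validation (finishes hour 7). That puts its earliest start at hour 7; it finishes at 7 + 9 = hour 16.
Model training waits on hyperparameter sweep (finishes hour 16); data ingestion (finishes hour 1). The latest of these is hour 16, which is the earliest model training can start.

16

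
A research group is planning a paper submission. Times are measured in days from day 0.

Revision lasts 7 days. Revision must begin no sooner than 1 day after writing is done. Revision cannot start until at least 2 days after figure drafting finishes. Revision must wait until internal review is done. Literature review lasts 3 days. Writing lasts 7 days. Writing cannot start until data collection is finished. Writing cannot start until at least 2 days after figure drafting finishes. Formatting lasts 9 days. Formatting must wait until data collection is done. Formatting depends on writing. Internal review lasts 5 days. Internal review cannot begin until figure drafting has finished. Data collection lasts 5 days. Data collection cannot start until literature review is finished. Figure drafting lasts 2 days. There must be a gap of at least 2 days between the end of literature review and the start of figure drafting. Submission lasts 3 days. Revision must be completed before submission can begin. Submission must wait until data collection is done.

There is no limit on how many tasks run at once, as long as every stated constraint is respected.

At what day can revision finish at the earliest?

24

Literature review can start immediately at day 0; it finishes at day 3.
Figure drafting cannot begin until literature review (finishes day 3, plus 2-day gap → day 5). It runs from day 5 to 5 + 2 = day 7.
Internal review cannot begin until figure drafting (finishes day 7). It runs from day 7 to 7 + 5 = day 12.
Data collection waits on literature review (finishes day 3), so it starts at day 3 and finishes at 3 + 5 = day 8.
Writing cannot start until data collection (finishes day 8); figure drafting (finishes day 7, plus 2-day gap → day 9). The controlling bound is day 9, so writing finishes at 9 + 7 = day 16.
Revision needs all of writing (finishes day 16, plus 1-day gap → day 17); figure drafting (finishes day 7, plus 2-day gap → day 9); internal review (finishes day 12). That puts its earliest start at day 17; it finishes at 17 + 7 = day 24.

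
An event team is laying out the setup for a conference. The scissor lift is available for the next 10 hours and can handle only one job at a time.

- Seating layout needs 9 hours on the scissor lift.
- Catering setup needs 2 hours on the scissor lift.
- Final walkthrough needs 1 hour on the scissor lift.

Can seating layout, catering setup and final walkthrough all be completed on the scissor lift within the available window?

No

Running back to back, the jobs need 9 + 2 + 1 = 12 hours on the scissor lift.
Since 12 > 10, they cannot all fit.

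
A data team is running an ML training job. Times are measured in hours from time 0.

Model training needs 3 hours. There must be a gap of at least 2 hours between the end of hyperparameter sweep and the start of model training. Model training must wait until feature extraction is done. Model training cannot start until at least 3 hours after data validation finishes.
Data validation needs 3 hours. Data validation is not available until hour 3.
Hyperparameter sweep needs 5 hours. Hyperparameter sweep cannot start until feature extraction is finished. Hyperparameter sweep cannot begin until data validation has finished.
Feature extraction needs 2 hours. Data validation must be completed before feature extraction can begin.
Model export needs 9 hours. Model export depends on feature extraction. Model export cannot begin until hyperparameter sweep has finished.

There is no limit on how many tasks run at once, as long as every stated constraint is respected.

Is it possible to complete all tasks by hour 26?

Data validation cannot begin until its own release at hour 3. It runs from hour 3 to 3 + 3 = hour 6.
After data validation (finishes hour 6), feature extraction can start at hour 6 and finishes at hour 8.
Hyperparameter sweep cannot start until feature extraction (finishes hour 8); data validation (finishes hour 6). The controlling bound is hour 8, so hyperparameter sweep finishes at 8 + 5 = hour 13.
Model export has to wait for feature extraction (finishes hour 8); hyperparameter sweep (finishes hour 13). The latest of these is hour 13, so model export runs hour 13 to 13 + 9 = hour 22.
Model training has to wait for hyperparameter sweep (finishes hour 13, plus 2-hour gap → hour 15); feature extraction (finishes hour 8); data validation (finishes hour 6, plus 3-hour gap → hour 9). The latest of these is hour 15, so model training runs hour 15 to 15 + 3 = hour 18.
Every task is finished by hour 22, which is no later than the deadline of 26, so the schedule is feasible.

Yes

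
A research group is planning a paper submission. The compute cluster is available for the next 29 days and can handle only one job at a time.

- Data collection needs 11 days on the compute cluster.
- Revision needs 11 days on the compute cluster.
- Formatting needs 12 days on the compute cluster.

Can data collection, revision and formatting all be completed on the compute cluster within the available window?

No

Running back to back, the jobs need 11 + 11 + 12 = 34 days on the compute cluster.
Since 34 > 29, they cannot all fit.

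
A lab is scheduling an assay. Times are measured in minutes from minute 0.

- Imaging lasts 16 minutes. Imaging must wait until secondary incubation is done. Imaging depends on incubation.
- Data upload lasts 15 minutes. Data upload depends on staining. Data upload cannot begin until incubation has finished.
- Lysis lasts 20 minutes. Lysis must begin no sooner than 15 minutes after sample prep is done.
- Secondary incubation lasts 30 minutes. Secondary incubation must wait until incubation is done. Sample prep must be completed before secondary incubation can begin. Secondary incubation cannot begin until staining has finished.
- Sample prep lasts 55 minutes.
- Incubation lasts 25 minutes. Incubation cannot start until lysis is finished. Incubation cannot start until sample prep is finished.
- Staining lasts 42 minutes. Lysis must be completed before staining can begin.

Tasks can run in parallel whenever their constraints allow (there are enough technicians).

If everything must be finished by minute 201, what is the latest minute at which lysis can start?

93

Imaging must finish by minute 201; it takes 16 minutes, so it must start by 201 − 16 = minute 185.
Secondary incubation has to be done before imaging (must start by minute 185). That means finishing by minute 185, i.e. starting by 185 − 30 = minute 155.
Nothing follows data upload; the deadline of minute 201 is its only limit. It must start by 201 − 15 = minute 186.
Incubation must finish in time for secondary incubation (must start by minute 155); imaging (must start by minute 185); data upload (must start by minute 186). The tightest is minute 155, so incubation must start by 155 − 25 = minute 130.
Staining has several dependents: secondary incubation (must start by minute 155); data upload (must start by minute 186). The earliest of those limits is minute 155, so staining must start by 155 − 42 = minute 113.
For lysis: incubation (must start by minute 130); staining (must start by minute 113). The most restrictive is minute 113; with a 20-minute duration, lysis must start by minute 93.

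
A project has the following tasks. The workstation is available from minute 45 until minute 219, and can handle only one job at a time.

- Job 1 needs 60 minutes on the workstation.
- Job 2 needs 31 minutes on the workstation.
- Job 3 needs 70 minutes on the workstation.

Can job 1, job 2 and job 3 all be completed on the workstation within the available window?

Yes

The workstation window is 219 − 45 = 174 minutes.
Running back to back, the jobs need 60 + 31 + 70 = 161 minutes on the workstation.
Since 161 ≤ 174, they fit within the window.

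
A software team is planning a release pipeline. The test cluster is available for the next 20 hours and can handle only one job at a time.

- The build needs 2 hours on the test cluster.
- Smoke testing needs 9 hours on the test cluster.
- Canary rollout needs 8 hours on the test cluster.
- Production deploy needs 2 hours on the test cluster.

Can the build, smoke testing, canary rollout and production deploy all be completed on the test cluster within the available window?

No

Running back to back, the jobs need 2 + 9 + 8 + 2 = 21 hours on the test cluster.
Since 21 > 20, they cannot all fit.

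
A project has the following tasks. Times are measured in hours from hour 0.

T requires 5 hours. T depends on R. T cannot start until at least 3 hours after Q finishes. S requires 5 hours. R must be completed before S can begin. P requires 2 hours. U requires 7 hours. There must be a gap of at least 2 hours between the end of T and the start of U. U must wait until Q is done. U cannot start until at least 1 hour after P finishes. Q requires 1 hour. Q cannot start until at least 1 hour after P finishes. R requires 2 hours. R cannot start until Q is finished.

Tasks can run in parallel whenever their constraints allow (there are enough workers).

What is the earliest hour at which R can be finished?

6

P has no prerequisites, so it starts at hour 0 and finishes at hour 2.
Q cannot begin until P (finishes hour 2, plus 1-hour gap → hour 3). It runs from hour 3 to 3 + 1 = hour 4.
R cannot begin until Q (finishes hour 4). It runs from hour 4 to 4 + 2 = hour 6.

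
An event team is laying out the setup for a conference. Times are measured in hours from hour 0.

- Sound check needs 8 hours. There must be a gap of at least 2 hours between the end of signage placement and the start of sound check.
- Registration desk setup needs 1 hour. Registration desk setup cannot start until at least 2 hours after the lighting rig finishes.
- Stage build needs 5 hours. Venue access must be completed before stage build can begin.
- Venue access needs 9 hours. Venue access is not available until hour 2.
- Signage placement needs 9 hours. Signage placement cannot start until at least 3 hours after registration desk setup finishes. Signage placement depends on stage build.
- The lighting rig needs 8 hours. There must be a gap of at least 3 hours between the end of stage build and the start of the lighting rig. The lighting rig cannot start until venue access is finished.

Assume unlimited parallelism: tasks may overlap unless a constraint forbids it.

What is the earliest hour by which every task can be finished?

Venue access cannot begin until its own release at hour 2. It runs from hour 2 to 2 + 9 = hour 11.
Stage build cannot begin until venue access (finishes hour 11). It runs from hour 11 to 11 + 5 = hour 16.
For the lighting rig: stage build (finishes hour 16, plus 3-hour gap → hour 19); venue access (finishes hour 11). Taking the maximum gives a start of hour 19, and it finishes at 19 + 8 = hour 27.
Registration desk setup waits on the lighting rig (finishes hour 27, plus 2-hour gap → hour 29), so it starts at hour 29 and finishes at 29 + 1 = hour 30.
For signage placement: registration desk setup (finishes hour 30, plus 3-hour gap → hour 33); stage build (finishes hour 16). Taking the maximum gives a start of hour 33, and it finishes at 33 + 9 = hour 42.
Sound check waits on signage placement (finishes hour 42, plus 2-hour gap → hour 44), so it starts at hour 44 and finishes at 44 + 8 = hour 52.
All tasks are finished once the last one completes. Finish times: Venue access at 11, Stage build at 16, The lighting rig at 27, Registration desk setup at 30, Signage placement at 42, Sound check at 52. The latest is hour 52.

52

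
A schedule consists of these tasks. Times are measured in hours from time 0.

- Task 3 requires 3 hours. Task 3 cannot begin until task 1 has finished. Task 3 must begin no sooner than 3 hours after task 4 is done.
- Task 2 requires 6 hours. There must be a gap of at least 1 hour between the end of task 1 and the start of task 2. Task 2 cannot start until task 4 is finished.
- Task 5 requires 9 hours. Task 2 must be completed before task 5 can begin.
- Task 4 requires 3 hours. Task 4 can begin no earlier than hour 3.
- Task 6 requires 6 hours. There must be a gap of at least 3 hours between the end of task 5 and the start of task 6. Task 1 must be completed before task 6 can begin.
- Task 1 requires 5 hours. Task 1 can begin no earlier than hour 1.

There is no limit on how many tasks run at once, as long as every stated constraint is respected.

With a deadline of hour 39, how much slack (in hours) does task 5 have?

Task 4 cannot begin until its own release at hour 3. It runs from hour 3 to 3 + 3 = hour 6.
Task 1 waits on its own release at hour 1, so it starts at hour 1 and finishes at 1 + 5 = hour 6.
Task 2 has to wait for task 1 (finishes hour 6, plus 1-hour gap → hour 7); task 4 (finishes hour 6). The latest of these is hour 7, so task 2 runs hour 7 to 7 + 6 = hour 13.
Task 5 cannot begin until task 2 (finishes hour 13). It runs from hour 13 to 13 + 9 = hour 22.

Working backward from the deadline:
Task 6 must finish by hour 39; it takes 6 hours, so it must start by 39 − 6 = hour 33.
Task 5 feeds into task 6 (must start by hour 33, minus 3-hour gap → hour 30); so task 5 must finish by hour 30 and therefore start by hour 21.
So task 5 can start as early as hour 13 and as late as hour 21, giving 21 − 13 = 8 hours of slack.

8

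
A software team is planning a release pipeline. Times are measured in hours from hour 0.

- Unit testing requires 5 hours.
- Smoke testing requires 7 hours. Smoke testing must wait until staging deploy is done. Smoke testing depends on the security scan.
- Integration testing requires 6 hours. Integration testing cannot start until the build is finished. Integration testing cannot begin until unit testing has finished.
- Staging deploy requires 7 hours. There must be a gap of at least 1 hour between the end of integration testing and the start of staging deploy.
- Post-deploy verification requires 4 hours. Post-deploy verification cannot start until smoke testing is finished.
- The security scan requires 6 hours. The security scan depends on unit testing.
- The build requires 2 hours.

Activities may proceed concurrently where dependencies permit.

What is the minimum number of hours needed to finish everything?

Unit testing has no prerequisites, so it starts at hour 0 and finishes at hour 5.
The security scan waits on unit testing (finishes hour 5), so it starts at hour 5 and finishes at 5 + 6 = hour 11.
The build can start immediately at hour 0; it finishes at hour 2.
For integration testing: the build (finishes hour 2); unit testing (finishes hour 5). Taking the maximum gives a start of hour 5, and it finishes at 5 + 6 = hour 11.
After integration testing (finishes hour 11, plus 1-hour gap → hour 12), staging deploy can start at hour 12 and finishes at hour 19.
Smoke testing has to wait for staging deploy (finishes hour 19); the security scan (finishes hour 11). The latest of these is hour 19, so smoke testing runs hour 19 to 19 + 7 = hour 26.
Post-deploy verification waits on smoke testing (finishes hour 26), so it starts at hour 26 and finishes at 26 + 4 = hour 30.
All tasks are finished once the last one completes. Finish times: The build at 2, Unit testing at 5, Integration testing at 11, The security scan at 11, Staging deploy at 19, Smoke testing at 26, Post-deploy verification at 30. The latest is hour 30.

30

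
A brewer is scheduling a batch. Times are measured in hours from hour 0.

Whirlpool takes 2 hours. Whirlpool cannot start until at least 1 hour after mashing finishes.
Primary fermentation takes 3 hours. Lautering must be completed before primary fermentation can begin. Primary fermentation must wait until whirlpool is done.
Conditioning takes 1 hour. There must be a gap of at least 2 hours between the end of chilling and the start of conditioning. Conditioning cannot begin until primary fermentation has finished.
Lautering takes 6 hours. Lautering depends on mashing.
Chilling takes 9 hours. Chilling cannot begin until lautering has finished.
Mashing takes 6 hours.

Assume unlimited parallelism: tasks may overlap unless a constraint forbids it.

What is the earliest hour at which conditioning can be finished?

Nothing blocks mashing, so it runs from hour 0 to hour 6.
After mashing (finishes hour 6, plus 1-hour gap → hour 7), whirlpool can start at hour 7 and finishes at hour 9.
Lautering cannot begin until mashing (finishes hour 6). It runs from hour 6 to 6 + 6 = hour 12.
Primary fermentation needs all of lautering (finishes hour 12); whirlpool (finishes hour 9). That puts its earliest start at hour 12; it finishes at 12 + 3 = hour 15.
Chilling cannot begin until lautering (finishes hour 12). It runs from hour 12 to 12 + 9 = hour 21.
For conditioning: chilling (finishes hour 21, plus 2-hour gap → hour 23); primary fermentation (finishes hour 15). Taking the maximum gives a start of hour 23, and it finishes at 23 + 1 = hour 24.

24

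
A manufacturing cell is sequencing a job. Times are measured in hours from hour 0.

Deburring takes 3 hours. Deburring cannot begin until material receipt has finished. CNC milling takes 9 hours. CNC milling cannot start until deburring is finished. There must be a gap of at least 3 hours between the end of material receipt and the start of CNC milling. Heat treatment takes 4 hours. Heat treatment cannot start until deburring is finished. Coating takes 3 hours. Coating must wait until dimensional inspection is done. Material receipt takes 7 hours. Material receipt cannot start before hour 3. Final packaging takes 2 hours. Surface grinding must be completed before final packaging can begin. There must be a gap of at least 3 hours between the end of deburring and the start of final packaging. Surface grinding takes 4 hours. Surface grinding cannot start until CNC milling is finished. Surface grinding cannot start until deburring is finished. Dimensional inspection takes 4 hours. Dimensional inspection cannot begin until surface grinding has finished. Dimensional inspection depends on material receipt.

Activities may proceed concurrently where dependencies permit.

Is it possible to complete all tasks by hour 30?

No

Material receipt waits on its own release at hour 3, so it starts at hour 3 and finishes at 3 + 7 = hour 10.
Deburring waits on material receipt (finishes hour 10), so it starts at hour 10 and finishes at 10 + 3 = hour 13.
Heat treatment cannot begin until deburring (finishes hour 13). It runs from hour 13 to 13 + 4 = hour 17.
For CNC milling: deburring (finishes hour 13); material receipt (finishes hour 10, plus 3-hour gap → hour 13). Taking the maximum gives a start of hour 13, and it finishes at 13 + 9 = hour 22.
For surface grinding: CNC milling (finishes hour 22); deburring (finishes hour 13). Taking the maximum gives a start of hour 22, and it finishes at 22 + 4 = hour 26.
Final packaging has to wait for surface grinding (finishes hour 26); deburring (finishes hour 13, plus 3-hour gap → hour 16). The latest of these is hour 26, so final packaging runs hour 26 to 26 + 2 = hour 28.
Dimensional inspection needs all of surface grinding (finishes hour 26); material receipt (finishes hour 10). That puts its earliest start at hour 26; it finishes at 26 + 4 = hour 30.
Coating waits on dimensional inspection (finishes hour 30), so it starts at hour 30 and finishes at 30 + 3 = hour 33.
The earliest everything can be done is hour 33, which is after the deadline of 30, so it is not possible.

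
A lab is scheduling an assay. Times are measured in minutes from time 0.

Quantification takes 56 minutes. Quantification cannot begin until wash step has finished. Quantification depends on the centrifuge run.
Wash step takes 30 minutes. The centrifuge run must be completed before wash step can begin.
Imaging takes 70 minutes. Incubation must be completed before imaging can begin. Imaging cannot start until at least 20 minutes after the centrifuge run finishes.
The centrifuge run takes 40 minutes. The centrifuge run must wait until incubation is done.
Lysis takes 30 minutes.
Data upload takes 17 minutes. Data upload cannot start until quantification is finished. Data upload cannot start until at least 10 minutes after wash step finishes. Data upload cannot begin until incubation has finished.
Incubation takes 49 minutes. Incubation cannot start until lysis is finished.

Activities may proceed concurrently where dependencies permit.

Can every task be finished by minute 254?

Yes

Lysis has no prerequisites, so it starts at minute 0 and finishes at minute 30.
Incubation cannot begin until lysis (finishes minute 30). It runs from minute 30 to 30 + 49 = minute 79.
After incubation (finishes minute 79), the centrifuge run can start at minute 79 and finishes at minute 119.
Imaging needs all of incubation (finishes minute 79); the centrifuge run (finishes minute 119, plus 20-minute gap → minute 139). That puts its earliest start at minute 139; it finishes at 139 + 70 = minute 209.
Wash step cannot begin until the centrifuge run (finishes minute 119). It runs from minute 119 to 119 + 30 = minute 149.
For quantification: wash step (finishes minute 149); the centrifuge run (finishes minute 119). Taking the maximum gives a start of minute 149, and it finishes at 149 + 56 = minute 205.
For data upload: quantification (finishes minute 205); wash step (finishes minute 149, plus 10-minute gap → minute 159); incubation (finishes minute 79). Taking the maximum gives a start of minute 205, and it finishes at 205 + 17 = minute 222.
Every task is finished by minute 222, which is no later than the deadline of 254, so the schedule is feasible.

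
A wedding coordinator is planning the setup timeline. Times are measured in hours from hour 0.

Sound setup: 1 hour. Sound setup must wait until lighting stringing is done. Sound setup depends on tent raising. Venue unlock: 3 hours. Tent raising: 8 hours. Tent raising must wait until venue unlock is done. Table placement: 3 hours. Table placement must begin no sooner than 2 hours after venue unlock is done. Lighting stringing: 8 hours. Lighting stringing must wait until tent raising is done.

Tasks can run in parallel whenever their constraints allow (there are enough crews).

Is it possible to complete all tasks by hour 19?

Nothing blocks venue unlock, so it runs from hour 0 to hour 3.
After venue unlock (finishes hour 3, plus 2-hour gap → hour 5), table placement can start at hour 5 and finishes at hour 8.
Tent raising cannot begin until venue unlock (finishes hour 3). It runs from hour 3 to 3 + 8 = hour 11.
Lighting stringing cannot begin until tent raising (finishes hour 11). It runs from hour 11 to 11 + 8 = hour 19.
Sound setup cannot start until lighting stringing (finishes hour 19); tent raising (finishes hour 11). The controlling bound is hour 19, so sound setup finishes at 19 + 1 = hour 20.
The earliest everything can be done is hour 20, which is after the deadline of 19, so it is not possible.

No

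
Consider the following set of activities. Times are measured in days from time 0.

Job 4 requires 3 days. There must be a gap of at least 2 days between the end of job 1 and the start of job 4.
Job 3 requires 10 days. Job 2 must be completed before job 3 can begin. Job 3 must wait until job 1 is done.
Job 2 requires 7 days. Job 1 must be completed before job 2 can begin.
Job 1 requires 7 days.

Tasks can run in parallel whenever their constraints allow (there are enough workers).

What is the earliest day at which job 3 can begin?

Nothing blocks job 1, so it runs from day 0 to day 7.
Job 2 cannot begin until job 1 (finishes day 7). It runs from day 7 to 7 + 7 = day 14.
Job 3 waits on job 2 (finishes day 14); job 1 (finishes day 7). The latest of these is day 14, which is the earliest job 3 can start.

14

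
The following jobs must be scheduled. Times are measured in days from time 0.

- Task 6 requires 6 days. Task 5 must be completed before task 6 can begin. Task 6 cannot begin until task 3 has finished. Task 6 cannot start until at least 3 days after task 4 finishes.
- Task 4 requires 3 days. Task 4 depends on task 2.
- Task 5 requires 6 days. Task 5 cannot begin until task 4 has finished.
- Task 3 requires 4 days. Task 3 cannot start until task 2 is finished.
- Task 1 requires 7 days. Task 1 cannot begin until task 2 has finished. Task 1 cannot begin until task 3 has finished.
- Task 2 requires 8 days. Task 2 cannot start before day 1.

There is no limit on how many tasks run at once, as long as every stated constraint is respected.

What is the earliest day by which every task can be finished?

24

After its own release at day 1, task 2 can start at day 1 and finishes at day 9.
Task 4 waits on task 2 (finishes day 9), so it starts at day 9 and finishes at 9 + 3 = day 12.
Task 5 cannot begin until task 4 (finishes day 12). It runs from day 12 to 12 + 6 = day 18.
Task 3 cannot begin until task 2 (finishes day 9). It runs from day 9 to 9 + 4 = day 13.
Task 6 has to wait for task 5 (finishes day 18); task 3 (finishes day 13); task 4 (finishes day 12, plus 3-day gap → day 15). The latest of these is day 18, so task 6 runs day 18 to 18 + 6 = day 24.
Task 1 needs all of task 2 (finishes day 9); task 3 (finishes day 13). That puts its earliest start at day 13; it finishes at 13 + 7 = day 20.
All tasks are finished once the last one completes. Finish times: Task 1 at 20, Task 2 at 9, Task 3 at 13, Task 4 at 12, Task 5 at 18, Task 6 at 24. The latest is day 24.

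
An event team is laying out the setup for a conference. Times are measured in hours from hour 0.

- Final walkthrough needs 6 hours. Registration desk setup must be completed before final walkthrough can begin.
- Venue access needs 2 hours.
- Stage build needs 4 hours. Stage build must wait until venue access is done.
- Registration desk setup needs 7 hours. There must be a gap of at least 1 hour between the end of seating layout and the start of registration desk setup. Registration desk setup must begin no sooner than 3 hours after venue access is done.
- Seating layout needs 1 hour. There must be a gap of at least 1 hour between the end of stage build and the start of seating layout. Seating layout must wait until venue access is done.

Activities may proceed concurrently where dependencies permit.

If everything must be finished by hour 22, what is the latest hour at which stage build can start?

Final walkthrough must finish by hour 22; it takes 6 hours, so it must start by 22 − 6 = hour 16.
Registration desk setup feeds into final walkthrough (must start by hour 16); so registration desk setup must finish by hour 16 and therefore start by hour 9.
Since registration desk setup (must start by hour 9, minus 1-hour gap → hour 8) depends on it, seating layout must finish by hour 8. Backing off its 1-hour duration gives a latest start of hour 7.
Stage build must finish before seating layout (must start by hour 7, minus 1-hour gap → hour 6). With a 4-hour duration, stage build must start by 6 − 4 = hour 2.

2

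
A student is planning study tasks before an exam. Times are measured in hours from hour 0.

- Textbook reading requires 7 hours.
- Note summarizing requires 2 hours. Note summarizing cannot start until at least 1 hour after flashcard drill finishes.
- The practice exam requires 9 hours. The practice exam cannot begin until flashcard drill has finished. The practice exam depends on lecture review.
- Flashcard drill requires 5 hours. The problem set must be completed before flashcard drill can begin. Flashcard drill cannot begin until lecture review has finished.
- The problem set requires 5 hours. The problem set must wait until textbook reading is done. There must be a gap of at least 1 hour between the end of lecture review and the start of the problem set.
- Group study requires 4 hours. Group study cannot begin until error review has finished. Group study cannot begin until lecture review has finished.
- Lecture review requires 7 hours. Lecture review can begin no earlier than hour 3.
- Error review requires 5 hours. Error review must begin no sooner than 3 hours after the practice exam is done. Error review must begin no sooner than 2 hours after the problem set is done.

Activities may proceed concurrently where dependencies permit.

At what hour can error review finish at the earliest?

After its own release at hour 3, lecture review can start at hour 3 and finishes at hour 10.
Textbook reading can start immediately at hour 0; it finishes at hour 7.
The problem set cannot start until textbook reading (finishes hour 7); lecture review (finishes hour 10, plus 1-hour gap → hour 11). The controlling bound is hour 11, so the problem set finishes at 11 + 5 = hour 16.
Flashcard drill has to wait for the problem set (finishes hour 16); lecture review (finishes hour 10). The latest of these is hour 16, so flashcard drill runs hour 16 to 16 + 5 = hour 21.
For the practice exam: flashcard drill (finishes hour 21); lecture review (finishes hour 10). Taking the maximum gives a start of hour 21, and it finishes at 21 + 9 = hour 30.
Error review cannot start until the practice exam (finishes hour 30, plus 3-hour gap → hour 33); the problem set (finishes hour 16, plus 2-hour gap → hour 18). The controlling bound is hour 33, so error review finishes at 33 + 5 = hour 38.

38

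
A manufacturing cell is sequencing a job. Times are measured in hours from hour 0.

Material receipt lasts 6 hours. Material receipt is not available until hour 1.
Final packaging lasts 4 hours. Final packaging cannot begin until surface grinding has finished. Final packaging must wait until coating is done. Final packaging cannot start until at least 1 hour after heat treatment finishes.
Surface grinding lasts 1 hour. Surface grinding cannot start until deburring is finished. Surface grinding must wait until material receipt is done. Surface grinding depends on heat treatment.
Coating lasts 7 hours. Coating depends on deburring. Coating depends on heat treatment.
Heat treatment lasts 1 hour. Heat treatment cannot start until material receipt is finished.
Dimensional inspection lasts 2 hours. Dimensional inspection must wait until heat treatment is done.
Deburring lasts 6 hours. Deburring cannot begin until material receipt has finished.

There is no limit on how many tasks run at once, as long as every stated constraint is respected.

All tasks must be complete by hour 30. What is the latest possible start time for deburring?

To finish by hour 30, final packaging (duration 4) must start no later than hour 26.
Surface grinding has to be done before final packaging (must start by hour 26). That means finishing by hour 26, i.e. starting by 26 − 1 = hour 25.
Since final packaging (must start by hour 26) depends on it, coating must finish by hour 26. Backing off its 7-hour duration gives a latest start of hour 19.
Deburring has several dependents: surface grinding (must start by hour 25); coating (must start by hour 19). The earliest of those limits is hour 19, so deburring must start by 19 − 6 = hour 13.

13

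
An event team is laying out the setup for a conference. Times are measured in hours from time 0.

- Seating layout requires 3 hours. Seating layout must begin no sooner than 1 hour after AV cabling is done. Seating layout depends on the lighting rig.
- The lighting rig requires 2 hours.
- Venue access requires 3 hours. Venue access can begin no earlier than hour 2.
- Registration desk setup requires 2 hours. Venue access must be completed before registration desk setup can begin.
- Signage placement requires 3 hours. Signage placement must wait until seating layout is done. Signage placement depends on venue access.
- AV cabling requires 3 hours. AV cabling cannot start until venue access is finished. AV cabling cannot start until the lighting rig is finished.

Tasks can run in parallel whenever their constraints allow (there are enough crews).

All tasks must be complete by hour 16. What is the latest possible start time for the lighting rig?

Nothing follows signage placement; the deadline of hour 16 is its only limit. It must start by 16 − 3 = hour 13.
Seating layout feeds into signage placement (must start by hour 13); so seating layout must finish by hour 13 and therefore start by hour 10.
AV cabling must finish before seating layout (must start by hour 10, minus 1-hour gap → hour 9). With a 3-hour duration, AV cabling must start by 9 − 3 = hour 6.
The lighting rig must finish in time for AV cabling (must start by hour 6); seating layout (must start by hour 10). The tightest is hour 6, so the lighting rig must start by 6 − 2 = hour 4.

4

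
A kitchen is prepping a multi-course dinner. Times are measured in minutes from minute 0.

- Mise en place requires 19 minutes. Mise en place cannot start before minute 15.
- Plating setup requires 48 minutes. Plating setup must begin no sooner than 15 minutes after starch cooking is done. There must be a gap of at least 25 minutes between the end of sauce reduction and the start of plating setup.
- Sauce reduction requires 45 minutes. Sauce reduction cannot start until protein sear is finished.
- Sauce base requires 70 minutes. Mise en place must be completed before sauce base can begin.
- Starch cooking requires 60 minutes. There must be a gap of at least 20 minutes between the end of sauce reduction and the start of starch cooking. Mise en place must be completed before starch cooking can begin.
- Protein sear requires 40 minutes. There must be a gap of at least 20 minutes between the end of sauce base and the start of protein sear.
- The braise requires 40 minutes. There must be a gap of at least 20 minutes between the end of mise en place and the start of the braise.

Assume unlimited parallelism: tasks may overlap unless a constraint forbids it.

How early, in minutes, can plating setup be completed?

352

Mise en place waits on its own release at minute 15, so it starts at minute 15 and finishes at 15 + 19 = minute 34.
Sauce base cannot begin until mise en place (finishes minute 34). It runs from minute 34 to 34 + 70 = minute 104.
Protein sear cannot begin until sauce base (finishes minute 104, plus 20-minute gap → minute 124). It runs from minute 124 to 124 + 40 = minute 164.
Sauce reduction waits on protein sear (finishes minute 164), so it starts at minute 164 and finishes at 164 + 45 = minute 209.
Starch cooking cannot start until sauce reduction (finishes minute 209, plus 20-minute gap → minute 229); mise en place (finishes minute 34). The controlling bound is minute 229, so starch cooking finishes at 229 + 60 = minute 289.
For plating setup: starch cooking (finishes minute 289, plus 15-minute gap → minute 304); sauce reduction (finishes minute 209, plus 25-minute gap → minute 234). Taking the maximum gives a start of minute 304, and it finishes at 304 + 48 = minute 352.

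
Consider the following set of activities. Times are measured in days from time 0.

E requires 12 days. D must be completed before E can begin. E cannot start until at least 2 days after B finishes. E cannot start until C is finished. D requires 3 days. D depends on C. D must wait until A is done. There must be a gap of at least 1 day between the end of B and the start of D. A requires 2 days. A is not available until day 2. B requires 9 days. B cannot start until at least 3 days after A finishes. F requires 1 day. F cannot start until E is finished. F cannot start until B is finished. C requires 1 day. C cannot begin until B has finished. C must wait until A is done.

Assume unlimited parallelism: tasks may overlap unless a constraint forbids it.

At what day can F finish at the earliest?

33

A cannot begin until its own release at day 2. It runs from day 2 to 2 + 2 = day 4.
B cannot begin until A (finishes day 4, plus 3-day gap → day 7). It runs from day 7 to 7 + 9 = day 16.
C has to wait for B (finishes day 16); A (finishes day 4). The latest of these is day 16, so C runs day 16 to 16 + 1 = day 17.
For D: C (finishes day 17); A (finishes day 4); B (finishes day 16, plus 1-day gap → day 17). Taking the maximum gives a start of day 17, and it finishes at 17 + 3 = day 20.
E cannot start until D (finishes day 20); B (finishes day 16, plus 2-day gap → day 18); C (finishes day 17). The controlling bound is day 20, so E finishes at 20 + 12 = day 32.
F needs all of E (finishes day 32); B (finishes day 16). That puts its earliest start at day 32; it finishes at 32 + 1 = day 33.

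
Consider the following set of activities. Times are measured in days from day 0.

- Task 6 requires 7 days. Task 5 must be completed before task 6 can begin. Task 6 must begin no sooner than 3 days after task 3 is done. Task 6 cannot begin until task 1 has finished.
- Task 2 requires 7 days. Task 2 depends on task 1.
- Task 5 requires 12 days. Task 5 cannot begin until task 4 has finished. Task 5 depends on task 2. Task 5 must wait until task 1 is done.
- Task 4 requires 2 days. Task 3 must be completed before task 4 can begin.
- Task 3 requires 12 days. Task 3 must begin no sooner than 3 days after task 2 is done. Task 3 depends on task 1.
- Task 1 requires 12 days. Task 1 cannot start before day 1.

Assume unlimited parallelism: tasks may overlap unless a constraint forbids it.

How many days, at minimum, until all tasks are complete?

Task 1 cannot begin until its own release at day 1. It runs from day 1 to 1 + 12 = day 13.
Task 2 waits on task 1 (finishes day 13), so it starts at day 13 and finishes at 13 + 7 = day 20.
For task 3: task 2 (finishes day 20, plus 3-day gap → day 23); task 1 (finishes day 13). Taking the maximum gives a start of day 23, and it finishes at 23 + 12 = day 35.
After task 3 (finishes day 35), task 4 can start at day 35 and finishes at day 37.
Task 5 has to wait for task 4 (finishes day 37); task 2 (finishes day 20); task 1 (finishes day 13). The latest of these is day 37, so task 5 runs day 37 to 37 + 12 = day 49.
Task 6 needs all of task 5 (finishes day 49); task 3 (finishes day 35, plus 3-day gap → day 38); task 1 (finishes day 13). That puts its earliest start at day 49; it finishes at 49 + 7 = day 56.
All tasks are finished once the last one completes. Finish times: Task 1 at 13, Task 2 at 20, Task 3 at 35, Task 4 at 37, Task 5 at 49, Task 6 at 56. The latest is day 56.

56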